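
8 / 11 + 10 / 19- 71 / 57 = 5 / 627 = 0.01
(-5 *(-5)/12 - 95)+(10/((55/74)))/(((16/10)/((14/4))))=-2095/33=-63.48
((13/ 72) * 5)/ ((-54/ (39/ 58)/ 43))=-36335/ 75168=-0.48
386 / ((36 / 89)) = 17177 / 18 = 954.28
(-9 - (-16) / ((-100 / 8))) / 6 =-257 / 150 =-1.71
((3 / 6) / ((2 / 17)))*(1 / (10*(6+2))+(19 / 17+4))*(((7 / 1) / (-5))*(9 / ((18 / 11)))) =-167.88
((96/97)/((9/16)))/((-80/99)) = -1056/485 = -2.18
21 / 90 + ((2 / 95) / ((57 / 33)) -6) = -62321 / 10830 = -5.75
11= 11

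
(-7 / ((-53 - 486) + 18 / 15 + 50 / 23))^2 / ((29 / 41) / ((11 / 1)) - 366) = -0.00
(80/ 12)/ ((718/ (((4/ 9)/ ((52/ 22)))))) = 220/ 126009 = 0.00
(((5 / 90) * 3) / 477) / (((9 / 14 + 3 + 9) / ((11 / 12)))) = 77 / 3039444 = 0.00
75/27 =25/9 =2.78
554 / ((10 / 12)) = 3324 / 5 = 664.80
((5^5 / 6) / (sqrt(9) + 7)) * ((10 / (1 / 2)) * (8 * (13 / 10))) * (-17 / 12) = -138125 / 9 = -15347.22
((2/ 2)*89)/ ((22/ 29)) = 2581/ 22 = 117.32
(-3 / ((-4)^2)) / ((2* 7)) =-3 / 224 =-0.01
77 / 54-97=-5161 / 54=-95.57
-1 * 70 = -70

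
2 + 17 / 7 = 31 / 7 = 4.43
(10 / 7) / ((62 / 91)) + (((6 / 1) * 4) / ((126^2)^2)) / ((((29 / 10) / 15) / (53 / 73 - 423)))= 240830131895 / 114868841283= 2.10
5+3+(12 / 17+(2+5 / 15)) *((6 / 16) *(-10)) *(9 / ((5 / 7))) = -9221 / 68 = -135.60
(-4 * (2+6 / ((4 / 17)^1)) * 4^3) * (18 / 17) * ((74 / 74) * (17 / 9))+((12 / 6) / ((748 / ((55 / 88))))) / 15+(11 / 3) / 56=-884670439 / 62832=-14079.93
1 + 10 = 11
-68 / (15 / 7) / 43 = -476 / 645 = -0.74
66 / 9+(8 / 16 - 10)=-13 / 6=-2.17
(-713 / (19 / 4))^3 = -23197894208 / 6859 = -3382110.25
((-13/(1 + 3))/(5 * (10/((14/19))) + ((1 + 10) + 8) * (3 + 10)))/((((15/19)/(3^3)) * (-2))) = 819/4640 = 0.18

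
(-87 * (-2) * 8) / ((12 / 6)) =696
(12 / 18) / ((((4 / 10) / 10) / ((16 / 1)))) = 800 / 3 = 266.67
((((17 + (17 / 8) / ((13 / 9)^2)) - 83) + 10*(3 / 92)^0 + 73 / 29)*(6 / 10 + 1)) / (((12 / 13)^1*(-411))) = 685673 / 3098940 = 0.22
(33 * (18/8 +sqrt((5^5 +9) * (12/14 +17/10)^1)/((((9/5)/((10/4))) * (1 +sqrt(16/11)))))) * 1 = 1934.17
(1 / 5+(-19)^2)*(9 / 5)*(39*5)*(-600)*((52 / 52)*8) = -608549760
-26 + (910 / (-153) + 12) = -3052 / 153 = -19.95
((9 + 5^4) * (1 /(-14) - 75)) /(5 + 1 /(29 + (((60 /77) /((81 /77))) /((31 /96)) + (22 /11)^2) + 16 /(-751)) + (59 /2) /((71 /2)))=-174824366754481 /21522190347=-8122.98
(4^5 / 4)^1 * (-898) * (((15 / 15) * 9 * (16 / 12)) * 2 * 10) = -55173120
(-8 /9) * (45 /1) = -40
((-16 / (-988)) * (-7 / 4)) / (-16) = 7 / 3952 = 0.00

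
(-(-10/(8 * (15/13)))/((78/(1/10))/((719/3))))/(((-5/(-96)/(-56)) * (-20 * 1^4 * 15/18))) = 40264/1875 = 21.47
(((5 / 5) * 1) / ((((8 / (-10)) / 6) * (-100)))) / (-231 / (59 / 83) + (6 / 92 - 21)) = -1357 / 6258500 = -0.00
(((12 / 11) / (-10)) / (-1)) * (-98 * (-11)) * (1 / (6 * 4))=49 / 10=4.90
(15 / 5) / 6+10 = 21 / 2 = 10.50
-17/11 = -1.55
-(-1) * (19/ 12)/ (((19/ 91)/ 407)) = 37037/ 12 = 3086.42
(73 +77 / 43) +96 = 7344 / 43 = 170.79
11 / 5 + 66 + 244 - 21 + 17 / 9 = 13189 / 45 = 293.09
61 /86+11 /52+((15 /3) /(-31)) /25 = 316909 /346580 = 0.91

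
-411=-411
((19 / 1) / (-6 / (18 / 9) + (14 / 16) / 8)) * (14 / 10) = -8512 / 925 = -9.20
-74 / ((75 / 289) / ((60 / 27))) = -85544 / 135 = -633.66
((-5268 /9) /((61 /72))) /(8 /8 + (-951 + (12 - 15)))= 42144 /58133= 0.72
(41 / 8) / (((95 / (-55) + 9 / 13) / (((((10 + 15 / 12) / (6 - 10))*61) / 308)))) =1463085 / 530432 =2.76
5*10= 50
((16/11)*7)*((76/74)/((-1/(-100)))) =425600/407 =1045.70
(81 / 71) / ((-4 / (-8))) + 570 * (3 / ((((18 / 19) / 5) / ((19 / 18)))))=12177641 / 1278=9528.67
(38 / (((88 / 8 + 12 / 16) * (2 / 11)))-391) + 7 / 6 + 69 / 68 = -3557449 / 9588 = -371.03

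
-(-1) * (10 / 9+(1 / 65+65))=38684 / 585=66.13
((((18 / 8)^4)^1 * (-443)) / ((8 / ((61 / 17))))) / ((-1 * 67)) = 177297903 / 2332672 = 76.01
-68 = -68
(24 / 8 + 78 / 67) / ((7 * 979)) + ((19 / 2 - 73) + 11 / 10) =-143253717 / 2295755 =-62.40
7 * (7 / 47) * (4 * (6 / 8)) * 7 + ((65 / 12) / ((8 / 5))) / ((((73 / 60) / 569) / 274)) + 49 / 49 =5953974567 / 13724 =433836.68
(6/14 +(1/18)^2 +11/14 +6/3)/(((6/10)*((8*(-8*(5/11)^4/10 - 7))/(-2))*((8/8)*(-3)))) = -534176885/8408682576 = -0.06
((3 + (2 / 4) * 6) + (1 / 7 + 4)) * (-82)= -5822 / 7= -831.71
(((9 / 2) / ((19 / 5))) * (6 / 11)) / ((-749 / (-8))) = 0.01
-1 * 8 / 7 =-8 / 7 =-1.14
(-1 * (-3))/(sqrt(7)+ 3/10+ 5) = 530/703 - 100 * sqrt(7)/703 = 0.38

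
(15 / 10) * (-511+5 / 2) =-762.75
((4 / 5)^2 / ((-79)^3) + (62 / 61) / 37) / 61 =764174338 / 1697003260075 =0.00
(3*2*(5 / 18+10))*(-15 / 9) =-925 / 9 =-102.78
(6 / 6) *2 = 2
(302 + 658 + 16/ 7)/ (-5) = -6736/ 35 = -192.46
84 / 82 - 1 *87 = -3525 / 41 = -85.98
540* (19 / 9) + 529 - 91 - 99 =1479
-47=-47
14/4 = 7/2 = 3.50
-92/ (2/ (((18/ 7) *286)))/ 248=-29601/ 217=-136.41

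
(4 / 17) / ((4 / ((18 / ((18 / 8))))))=8 / 17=0.47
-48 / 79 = -0.61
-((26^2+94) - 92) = -678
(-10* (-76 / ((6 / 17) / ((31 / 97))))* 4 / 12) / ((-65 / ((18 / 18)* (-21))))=280364 / 3783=74.11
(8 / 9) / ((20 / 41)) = 82 / 45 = 1.82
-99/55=-9/5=-1.80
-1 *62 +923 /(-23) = -2349 /23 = -102.13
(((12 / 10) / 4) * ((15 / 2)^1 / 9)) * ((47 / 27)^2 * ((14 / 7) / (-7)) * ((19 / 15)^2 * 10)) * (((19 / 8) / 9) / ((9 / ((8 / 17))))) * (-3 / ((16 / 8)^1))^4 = -0.24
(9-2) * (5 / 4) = 35 / 4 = 8.75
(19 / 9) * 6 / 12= 19 / 18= 1.06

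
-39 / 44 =-0.89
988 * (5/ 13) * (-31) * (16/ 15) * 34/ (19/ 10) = -674560/ 3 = -224853.33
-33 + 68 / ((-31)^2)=-31645 / 961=-32.93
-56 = -56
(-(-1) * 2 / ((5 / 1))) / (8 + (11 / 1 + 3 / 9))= 3 / 145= 0.02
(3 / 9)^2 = 1 / 9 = 0.11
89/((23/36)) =3204/23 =139.30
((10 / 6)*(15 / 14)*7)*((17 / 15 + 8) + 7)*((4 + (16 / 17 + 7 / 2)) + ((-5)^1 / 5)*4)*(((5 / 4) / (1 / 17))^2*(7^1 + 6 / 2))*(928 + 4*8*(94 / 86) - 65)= 2498639185625 / 688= 3631743002.36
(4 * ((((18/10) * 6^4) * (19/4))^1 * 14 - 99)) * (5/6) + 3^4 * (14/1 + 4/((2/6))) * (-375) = -272976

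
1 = 1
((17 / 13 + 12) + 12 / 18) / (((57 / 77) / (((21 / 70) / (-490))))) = -1199 / 103740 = -0.01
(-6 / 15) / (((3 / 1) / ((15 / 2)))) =-1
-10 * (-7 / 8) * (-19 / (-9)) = 665 / 36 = 18.47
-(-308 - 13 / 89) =27425 / 89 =308.15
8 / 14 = 4 / 7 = 0.57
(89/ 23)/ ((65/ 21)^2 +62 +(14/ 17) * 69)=667233/ 22140835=0.03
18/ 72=1/ 4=0.25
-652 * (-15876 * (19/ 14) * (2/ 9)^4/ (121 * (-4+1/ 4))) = -11099648/ 147015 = -75.50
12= 12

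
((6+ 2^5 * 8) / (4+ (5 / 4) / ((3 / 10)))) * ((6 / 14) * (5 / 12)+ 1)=12969 / 343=37.81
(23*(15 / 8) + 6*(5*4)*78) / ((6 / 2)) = 3134.38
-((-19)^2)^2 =-130321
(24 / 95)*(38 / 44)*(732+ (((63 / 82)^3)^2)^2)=202966171134564012903995139 / 1270775773716623600081920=159.72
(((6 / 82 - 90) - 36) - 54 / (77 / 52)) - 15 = -560034 / 3157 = -177.39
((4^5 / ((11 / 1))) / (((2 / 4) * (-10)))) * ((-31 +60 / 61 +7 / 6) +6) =4281856 / 10065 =425.42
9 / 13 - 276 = -3579 / 13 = -275.31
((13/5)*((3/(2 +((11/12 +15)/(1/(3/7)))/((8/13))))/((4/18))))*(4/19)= 0.56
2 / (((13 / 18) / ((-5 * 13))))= -180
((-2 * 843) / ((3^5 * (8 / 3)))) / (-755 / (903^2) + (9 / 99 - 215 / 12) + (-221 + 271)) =-280047691 / 3462942363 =-0.08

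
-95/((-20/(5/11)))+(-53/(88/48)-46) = -291/4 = -72.75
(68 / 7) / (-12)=-17 / 21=-0.81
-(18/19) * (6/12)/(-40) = 9/760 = 0.01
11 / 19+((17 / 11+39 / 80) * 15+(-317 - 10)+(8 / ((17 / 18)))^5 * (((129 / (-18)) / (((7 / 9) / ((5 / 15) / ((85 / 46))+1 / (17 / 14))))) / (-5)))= 80382.85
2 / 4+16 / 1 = 33 / 2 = 16.50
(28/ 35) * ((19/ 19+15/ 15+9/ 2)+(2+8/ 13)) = 474/ 65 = 7.29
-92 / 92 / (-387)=1 / 387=0.00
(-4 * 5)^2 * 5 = 2000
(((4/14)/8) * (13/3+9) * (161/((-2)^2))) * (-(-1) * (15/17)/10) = 115/68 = 1.69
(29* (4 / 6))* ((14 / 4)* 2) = 406 / 3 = 135.33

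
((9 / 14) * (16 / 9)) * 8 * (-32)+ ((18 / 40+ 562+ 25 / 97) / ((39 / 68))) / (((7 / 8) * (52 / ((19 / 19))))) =-466476758 / 1721265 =-271.01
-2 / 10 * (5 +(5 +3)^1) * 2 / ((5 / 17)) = -442 / 25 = -17.68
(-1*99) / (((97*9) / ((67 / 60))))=-737 / 5820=-0.13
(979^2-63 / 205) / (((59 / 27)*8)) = 2652484617 / 48380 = 54826.06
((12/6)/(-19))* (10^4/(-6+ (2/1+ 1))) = 350.88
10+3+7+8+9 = 37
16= 16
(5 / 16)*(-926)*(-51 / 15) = 7871 / 8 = 983.88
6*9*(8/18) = 24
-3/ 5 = -0.60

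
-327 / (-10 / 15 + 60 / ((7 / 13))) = -6867 / 2326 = -2.95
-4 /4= -1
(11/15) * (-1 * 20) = -44/3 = -14.67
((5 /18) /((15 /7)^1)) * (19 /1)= 133 /54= 2.46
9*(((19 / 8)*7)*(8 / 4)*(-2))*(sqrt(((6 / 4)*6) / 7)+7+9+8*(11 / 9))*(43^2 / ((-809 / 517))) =490393629*sqrt(7) / 1618+14748134324 / 809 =19031970.48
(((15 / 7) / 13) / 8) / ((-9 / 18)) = -15 / 364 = -0.04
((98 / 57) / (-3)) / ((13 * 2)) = -49 / 2223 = -0.02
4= 4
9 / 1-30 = -21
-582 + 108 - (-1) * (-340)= -814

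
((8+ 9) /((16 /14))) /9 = 119 /72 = 1.65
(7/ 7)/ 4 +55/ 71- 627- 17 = -182605/ 284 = -642.98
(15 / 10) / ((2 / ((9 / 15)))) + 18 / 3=129 / 20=6.45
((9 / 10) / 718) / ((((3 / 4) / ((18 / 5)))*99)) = 6 / 98725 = 0.00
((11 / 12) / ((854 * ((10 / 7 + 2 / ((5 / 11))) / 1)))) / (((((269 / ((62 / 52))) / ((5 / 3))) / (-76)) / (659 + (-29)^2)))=-20246875 / 130550004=-0.16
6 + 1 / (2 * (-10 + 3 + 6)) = 11 / 2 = 5.50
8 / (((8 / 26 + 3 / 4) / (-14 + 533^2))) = 2148640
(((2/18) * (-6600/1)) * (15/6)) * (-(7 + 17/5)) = 57200/3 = 19066.67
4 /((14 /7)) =2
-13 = -13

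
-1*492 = -492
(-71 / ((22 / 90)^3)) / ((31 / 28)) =-4390.50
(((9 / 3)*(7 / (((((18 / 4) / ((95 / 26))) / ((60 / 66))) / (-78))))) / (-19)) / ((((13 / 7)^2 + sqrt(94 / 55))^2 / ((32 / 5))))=96622716937600 / 1809458115921-890744108800*sqrt(5170) / 1809458115921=18.00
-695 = -695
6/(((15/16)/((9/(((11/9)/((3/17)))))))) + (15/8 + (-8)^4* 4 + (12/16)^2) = 245265521/14960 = 16394.75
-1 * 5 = -5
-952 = -952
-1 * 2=-2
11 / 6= 1.83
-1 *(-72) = 72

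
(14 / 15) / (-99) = -0.01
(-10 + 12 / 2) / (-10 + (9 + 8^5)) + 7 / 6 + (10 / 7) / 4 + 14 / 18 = 678709 / 294903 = 2.30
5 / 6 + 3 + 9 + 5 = 17.83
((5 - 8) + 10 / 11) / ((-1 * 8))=23 / 88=0.26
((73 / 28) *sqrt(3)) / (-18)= -73 *sqrt(3) / 504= -0.25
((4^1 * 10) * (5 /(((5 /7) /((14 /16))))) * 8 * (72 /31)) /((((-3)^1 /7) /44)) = -14488320 /31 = -467365.16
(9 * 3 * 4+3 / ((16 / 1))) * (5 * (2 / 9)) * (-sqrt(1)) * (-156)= 37505 / 2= 18752.50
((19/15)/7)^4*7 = 130321/17364375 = 0.01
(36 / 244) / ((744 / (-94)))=-141 / 7564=-0.02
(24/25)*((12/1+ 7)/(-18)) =-76/75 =-1.01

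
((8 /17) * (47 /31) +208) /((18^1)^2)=9166 /14229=0.64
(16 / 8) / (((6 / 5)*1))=5 / 3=1.67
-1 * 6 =-6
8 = 8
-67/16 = -4.19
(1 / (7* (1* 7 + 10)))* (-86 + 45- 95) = -8 / 7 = -1.14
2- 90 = -88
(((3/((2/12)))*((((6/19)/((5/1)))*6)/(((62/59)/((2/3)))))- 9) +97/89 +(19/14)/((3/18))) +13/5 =13136848/1834735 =7.16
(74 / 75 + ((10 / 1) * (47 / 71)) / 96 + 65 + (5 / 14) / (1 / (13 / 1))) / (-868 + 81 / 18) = -3833143 / 46817400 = -0.08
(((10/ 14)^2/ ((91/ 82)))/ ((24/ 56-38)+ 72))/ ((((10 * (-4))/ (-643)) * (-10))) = -26363/ 1228136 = -0.02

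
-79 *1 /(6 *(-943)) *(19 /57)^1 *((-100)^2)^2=3950000000 /8487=465417.70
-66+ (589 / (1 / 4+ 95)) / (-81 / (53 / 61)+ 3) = -60186520 / 910971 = -66.07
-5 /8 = -0.62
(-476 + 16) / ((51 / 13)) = -5980 / 51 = -117.25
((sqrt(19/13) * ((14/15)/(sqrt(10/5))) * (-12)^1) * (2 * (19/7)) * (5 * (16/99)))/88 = -304 * sqrt(494)/14157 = -0.48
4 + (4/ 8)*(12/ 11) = 50/ 11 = 4.55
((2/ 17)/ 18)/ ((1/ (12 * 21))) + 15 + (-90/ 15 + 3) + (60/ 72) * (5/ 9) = 12953/ 918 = 14.11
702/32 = 351/16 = 21.94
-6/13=-0.46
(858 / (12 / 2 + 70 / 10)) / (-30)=-11 / 5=-2.20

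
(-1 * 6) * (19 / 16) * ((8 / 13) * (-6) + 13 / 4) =1311 / 416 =3.15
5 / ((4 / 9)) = 11.25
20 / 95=4 / 19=0.21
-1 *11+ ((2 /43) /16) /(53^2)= -10629255 /966296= -11.00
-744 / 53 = -14.04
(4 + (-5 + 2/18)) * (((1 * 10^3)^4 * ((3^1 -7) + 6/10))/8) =3400000000000/9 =377777777777.78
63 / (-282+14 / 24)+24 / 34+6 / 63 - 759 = -914346121 / 1205589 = -758.42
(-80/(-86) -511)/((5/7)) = -153531/215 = -714.10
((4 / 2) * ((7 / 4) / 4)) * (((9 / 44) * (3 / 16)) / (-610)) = -189 / 3435520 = -0.00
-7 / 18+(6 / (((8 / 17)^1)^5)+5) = 39016075 / 147456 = 264.59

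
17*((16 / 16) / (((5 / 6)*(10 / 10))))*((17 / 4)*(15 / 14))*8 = 5202 / 7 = 743.14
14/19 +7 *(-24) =-3178/19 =-167.26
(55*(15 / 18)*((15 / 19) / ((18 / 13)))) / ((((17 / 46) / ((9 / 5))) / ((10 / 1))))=411125 / 323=1272.83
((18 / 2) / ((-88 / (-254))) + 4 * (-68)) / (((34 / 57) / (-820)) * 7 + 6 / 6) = -126490125 / 511522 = -247.28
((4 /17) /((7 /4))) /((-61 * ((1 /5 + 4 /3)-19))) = 120 /950929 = 0.00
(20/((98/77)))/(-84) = -55/294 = -0.19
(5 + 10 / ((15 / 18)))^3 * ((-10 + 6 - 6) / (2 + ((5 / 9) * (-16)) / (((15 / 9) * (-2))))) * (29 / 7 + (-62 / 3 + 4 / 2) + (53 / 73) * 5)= 410235500 / 3577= 114687.03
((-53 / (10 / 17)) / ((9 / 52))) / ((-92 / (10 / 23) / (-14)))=-163982 / 4761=-34.44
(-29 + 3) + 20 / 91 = -2346 / 91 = -25.78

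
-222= -222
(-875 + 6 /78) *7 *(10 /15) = -159236 /39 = -4082.97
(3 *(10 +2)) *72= 2592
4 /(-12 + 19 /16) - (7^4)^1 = -415437 /173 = -2401.37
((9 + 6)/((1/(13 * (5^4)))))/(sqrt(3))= 40625 * sqrt(3)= 70364.56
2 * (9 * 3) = 54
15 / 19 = 0.79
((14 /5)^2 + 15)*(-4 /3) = -2284 /75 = -30.45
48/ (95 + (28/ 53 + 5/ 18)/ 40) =0.51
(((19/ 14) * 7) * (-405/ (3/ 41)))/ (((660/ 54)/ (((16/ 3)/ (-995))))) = 252396/ 10945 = 23.06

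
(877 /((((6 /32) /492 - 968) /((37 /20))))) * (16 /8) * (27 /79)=-383157792 /334437415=-1.15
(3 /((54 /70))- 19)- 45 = -60.11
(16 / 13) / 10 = 8 / 65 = 0.12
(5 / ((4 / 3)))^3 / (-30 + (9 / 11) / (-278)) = -1720125 / 978656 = -1.76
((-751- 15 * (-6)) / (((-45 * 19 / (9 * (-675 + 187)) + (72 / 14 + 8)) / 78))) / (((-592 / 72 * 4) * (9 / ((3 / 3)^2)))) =7338422 / 561919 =13.06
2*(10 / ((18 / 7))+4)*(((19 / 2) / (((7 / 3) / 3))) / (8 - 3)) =1349 / 35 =38.54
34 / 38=17 / 19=0.89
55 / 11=5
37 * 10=370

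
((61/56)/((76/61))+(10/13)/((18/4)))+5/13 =54769/38304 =1.43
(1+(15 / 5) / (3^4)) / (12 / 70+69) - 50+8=-2744434 / 65367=-41.99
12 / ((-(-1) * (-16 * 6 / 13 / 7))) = -91 / 8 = -11.38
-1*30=-30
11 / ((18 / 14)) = 77 / 9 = 8.56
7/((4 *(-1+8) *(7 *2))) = 1/56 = 0.02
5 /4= 1.25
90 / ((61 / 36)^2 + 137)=116640 / 181273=0.64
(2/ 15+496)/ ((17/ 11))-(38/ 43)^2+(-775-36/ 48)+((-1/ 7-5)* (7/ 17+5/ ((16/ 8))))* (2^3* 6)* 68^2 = -43884831889751/ 13201860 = -3324140.07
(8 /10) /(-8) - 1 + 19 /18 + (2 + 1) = 133 /45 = 2.96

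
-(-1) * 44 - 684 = -640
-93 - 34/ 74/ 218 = -750155/ 8066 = -93.00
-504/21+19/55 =-1301/55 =-23.65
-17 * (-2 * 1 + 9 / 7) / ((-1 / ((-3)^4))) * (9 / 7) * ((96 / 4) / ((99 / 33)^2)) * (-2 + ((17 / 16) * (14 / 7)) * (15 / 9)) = -254745 / 49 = -5198.88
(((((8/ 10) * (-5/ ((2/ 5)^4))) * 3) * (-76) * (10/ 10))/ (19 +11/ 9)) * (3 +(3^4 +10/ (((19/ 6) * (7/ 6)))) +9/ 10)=393244875/ 2548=154334.72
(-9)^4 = 6561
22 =22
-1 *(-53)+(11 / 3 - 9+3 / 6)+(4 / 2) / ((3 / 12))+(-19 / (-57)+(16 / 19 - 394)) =-336.66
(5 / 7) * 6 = 30 / 7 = 4.29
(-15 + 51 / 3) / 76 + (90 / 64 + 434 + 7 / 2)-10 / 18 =2398799 / 5472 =438.38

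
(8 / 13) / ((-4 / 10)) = -20 / 13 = -1.54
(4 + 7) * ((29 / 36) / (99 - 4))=319 / 3420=0.09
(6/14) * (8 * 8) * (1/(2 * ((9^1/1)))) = 32/21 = 1.52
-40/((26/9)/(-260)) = 3600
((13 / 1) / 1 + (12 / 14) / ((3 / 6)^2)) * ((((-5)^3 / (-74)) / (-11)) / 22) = -14375 / 125356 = -0.11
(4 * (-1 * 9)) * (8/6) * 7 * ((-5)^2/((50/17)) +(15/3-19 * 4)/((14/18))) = 27816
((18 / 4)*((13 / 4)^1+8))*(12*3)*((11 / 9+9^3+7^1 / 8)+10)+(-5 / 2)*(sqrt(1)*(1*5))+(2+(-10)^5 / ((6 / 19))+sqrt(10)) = sqrt(10)+49630681 / 48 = 1033975.68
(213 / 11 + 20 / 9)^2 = 4566769 / 9801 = 465.95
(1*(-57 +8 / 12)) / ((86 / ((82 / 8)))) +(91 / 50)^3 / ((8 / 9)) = 0.07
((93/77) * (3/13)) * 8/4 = 558/1001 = 0.56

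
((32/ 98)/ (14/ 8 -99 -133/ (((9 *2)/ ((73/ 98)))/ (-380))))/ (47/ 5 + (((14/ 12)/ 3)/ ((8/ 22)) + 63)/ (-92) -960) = -19077120/ 110837339971127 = -0.00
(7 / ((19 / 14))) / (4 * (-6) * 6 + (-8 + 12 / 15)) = -35 / 1026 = -0.03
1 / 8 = 0.12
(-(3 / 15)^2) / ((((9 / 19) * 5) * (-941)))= 19 / 1058625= 0.00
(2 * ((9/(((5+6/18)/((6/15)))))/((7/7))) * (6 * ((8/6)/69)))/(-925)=-18/106375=-0.00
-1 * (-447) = 447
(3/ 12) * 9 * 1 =9/ 4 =2.25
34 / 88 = 17 / 44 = 0.39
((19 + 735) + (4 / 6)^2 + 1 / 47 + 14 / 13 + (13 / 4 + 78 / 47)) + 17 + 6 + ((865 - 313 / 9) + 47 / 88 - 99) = 244409197 / 161304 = 1515.21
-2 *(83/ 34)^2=-6889/ 578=-11.92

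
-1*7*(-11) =77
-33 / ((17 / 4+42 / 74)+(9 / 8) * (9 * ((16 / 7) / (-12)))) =-34188 / 2993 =-11.42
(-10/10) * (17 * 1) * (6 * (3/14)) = -153/7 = -21.86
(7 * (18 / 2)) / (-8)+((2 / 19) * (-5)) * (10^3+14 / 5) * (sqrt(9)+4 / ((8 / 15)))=-843549 / 152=-5549.66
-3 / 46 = -0.07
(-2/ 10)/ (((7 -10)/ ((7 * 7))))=49/ 15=3.27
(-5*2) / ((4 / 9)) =-45 / 2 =-22.50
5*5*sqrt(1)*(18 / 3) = 150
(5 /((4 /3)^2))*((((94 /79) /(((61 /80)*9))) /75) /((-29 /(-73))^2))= 0.04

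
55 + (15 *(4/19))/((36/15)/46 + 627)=25120965/456703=55.01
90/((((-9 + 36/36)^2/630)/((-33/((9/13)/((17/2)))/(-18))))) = 1276275/64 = 19941.80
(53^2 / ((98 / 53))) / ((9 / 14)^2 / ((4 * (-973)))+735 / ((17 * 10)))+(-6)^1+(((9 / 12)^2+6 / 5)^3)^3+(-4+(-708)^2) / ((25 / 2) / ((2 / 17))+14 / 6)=2010419058939984106044165975493 / 392211086771748864000000000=5125.86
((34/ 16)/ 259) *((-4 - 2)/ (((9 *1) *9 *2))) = -0.00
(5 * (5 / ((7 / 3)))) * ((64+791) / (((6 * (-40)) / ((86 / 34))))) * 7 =-183825 / 272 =-675.83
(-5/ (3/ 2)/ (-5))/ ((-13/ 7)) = -14/ 39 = -0.36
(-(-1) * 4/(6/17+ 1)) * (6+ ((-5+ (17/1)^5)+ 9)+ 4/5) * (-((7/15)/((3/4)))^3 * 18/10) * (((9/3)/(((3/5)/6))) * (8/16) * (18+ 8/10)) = -996159256741376/1940625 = -513318779.64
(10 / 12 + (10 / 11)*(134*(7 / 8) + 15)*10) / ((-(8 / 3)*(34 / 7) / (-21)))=11672535 / 5984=1950.62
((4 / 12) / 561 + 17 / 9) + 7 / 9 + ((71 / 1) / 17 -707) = -1178363 / 1683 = -700.16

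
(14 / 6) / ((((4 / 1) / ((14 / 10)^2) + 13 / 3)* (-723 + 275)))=-49 / 59968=-0.00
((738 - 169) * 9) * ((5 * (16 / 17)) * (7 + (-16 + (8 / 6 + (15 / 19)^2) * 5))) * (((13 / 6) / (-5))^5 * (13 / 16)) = -145562079013 / 621371250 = -234.26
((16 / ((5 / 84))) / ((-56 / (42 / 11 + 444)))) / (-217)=118224 / 11935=9.91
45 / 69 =15 / 23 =0.65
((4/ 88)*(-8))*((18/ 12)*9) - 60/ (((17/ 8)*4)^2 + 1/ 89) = -5.74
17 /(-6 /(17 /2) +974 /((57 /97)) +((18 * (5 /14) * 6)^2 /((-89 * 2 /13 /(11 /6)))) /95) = 71838753 /6992471567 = 0.01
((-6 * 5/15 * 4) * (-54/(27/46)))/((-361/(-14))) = 10304/361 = 28.54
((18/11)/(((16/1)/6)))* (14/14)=0.61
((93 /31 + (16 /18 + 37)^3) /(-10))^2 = 29588239.34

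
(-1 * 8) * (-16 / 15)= 128 / 15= 8.53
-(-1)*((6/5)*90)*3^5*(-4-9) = -341172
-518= -518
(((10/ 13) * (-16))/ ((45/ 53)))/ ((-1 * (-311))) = -0.05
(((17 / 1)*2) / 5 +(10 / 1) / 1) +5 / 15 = 257 / 15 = 17.13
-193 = -193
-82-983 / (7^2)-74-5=-8872 / 49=-181.06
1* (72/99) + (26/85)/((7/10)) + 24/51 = 2140/1309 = 1.63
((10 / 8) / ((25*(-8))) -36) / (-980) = 823 / 22400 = 0.04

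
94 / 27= 3.48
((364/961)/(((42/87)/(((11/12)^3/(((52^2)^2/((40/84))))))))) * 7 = 192995/700484308992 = 0.00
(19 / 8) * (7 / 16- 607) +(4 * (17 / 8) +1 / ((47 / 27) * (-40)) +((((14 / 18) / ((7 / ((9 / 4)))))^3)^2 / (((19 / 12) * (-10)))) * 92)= -1432.10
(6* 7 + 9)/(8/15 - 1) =-765/7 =-109.29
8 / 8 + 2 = 3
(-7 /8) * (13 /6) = -91 /48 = -1.90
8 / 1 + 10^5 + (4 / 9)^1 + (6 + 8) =900202 / 9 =100022.44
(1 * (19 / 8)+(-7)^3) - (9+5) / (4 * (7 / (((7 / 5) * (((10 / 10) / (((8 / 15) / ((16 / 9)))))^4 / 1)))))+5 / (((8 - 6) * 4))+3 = -34297 / 81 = -423.42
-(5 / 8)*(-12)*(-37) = -555 / 2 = -277.50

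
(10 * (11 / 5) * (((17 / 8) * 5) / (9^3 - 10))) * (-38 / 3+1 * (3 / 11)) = -34765 / 8628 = -4.03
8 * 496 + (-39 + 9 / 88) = 345761 / 88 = 3929.10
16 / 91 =0.18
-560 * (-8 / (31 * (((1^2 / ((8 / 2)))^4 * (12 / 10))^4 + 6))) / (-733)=-107374182400000 / 3267674393131509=-0.03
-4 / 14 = -2 / 7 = -0.29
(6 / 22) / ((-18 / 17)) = -17 / 66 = -0.26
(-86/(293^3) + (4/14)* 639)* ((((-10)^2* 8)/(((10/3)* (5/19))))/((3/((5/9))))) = 48862681282880/1584686691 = 30834.29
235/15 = 47/3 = 15.67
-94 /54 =-47 /27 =-1.74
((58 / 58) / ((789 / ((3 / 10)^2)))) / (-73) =-0.00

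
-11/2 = -5.50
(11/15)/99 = 1/135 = 0.01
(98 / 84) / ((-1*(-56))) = 0.02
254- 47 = 207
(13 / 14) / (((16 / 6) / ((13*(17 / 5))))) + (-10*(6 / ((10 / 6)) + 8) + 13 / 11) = -612471 / 6160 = -99.43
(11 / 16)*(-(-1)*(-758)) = -4169 / 8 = -521.12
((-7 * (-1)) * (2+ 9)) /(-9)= -77 /9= -8.56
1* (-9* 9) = -81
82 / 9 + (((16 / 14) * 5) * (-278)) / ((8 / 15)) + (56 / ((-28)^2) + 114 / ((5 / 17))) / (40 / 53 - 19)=-2990.71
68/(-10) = -34/5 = -6.80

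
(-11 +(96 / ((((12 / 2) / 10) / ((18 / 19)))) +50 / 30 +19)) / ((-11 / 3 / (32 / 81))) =-17.37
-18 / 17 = -1.06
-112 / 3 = -37.33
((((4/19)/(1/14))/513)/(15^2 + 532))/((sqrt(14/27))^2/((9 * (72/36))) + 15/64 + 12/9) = 4608/969313519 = 0.00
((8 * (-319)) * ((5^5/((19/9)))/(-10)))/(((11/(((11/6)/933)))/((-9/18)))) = -199375/5909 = -33.74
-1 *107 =-107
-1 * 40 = -40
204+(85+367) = 656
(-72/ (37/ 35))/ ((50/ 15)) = -756/ 37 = -20.43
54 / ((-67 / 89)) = -4806 / 67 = -71.73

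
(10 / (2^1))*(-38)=-190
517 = 517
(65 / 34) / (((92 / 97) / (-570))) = -1796925 / 1564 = -1148.93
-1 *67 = -67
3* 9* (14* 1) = 378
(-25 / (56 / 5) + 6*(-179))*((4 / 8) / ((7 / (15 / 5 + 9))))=-180807 / 196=-922.48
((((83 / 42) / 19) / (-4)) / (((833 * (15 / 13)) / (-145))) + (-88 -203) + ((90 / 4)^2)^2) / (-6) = -4084094848451 / 95721696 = -42666.34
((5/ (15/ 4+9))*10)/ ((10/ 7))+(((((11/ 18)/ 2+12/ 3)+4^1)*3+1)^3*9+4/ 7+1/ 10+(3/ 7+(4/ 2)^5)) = 852468209/ 5440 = 156703.71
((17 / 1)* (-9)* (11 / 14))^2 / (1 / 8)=5664978 / 49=115611.80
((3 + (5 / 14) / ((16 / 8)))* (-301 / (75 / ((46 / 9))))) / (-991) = 0.07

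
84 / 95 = 0.88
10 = 10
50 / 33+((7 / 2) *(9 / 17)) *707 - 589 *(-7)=6097559 / 1122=5434.54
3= 3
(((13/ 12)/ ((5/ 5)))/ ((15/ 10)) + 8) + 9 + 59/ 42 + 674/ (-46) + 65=100669/ 1449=69.47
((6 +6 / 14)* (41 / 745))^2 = 0.13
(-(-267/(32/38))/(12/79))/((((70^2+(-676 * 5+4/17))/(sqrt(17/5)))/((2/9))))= 2271013 * sqrt(85)/37215360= 0.56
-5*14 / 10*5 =-35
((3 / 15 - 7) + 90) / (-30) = -208 / 75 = -2.77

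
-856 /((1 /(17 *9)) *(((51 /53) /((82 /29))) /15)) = -167407920 /29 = -5772686.90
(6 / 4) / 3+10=21 / 2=10.50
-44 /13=-3.38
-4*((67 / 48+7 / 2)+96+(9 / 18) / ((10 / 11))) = -24347 / 60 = -405.78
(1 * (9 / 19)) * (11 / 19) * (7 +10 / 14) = 5346 / 2527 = 2.12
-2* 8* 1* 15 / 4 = -60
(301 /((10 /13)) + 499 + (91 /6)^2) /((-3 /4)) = -201659 /135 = -1493.77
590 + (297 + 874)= 1761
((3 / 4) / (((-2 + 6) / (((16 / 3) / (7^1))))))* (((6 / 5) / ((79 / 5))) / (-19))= -6 / 10507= -0.00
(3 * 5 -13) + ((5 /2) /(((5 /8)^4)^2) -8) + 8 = 8544858 /78125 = 109.37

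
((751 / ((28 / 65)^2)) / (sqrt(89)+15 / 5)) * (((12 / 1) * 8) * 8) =-5711355 / 49+1903785 * sqrt(89) / 49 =249977.89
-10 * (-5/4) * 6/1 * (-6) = -450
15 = 15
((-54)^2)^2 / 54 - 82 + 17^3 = 162295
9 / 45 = 1 / 5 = 0.20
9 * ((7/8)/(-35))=-9/40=-0.22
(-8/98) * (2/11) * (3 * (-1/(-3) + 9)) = -0.42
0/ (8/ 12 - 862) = 0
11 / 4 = 2.75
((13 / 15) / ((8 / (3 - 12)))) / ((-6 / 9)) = 117 / 80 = 1.46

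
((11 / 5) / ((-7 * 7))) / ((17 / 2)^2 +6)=-44 / 76685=-0.00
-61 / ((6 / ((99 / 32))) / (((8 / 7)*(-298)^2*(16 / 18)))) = -59587484 / 21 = -2837499.24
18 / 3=6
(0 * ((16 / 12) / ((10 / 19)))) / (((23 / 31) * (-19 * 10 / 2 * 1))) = 0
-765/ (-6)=255/ 2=127.50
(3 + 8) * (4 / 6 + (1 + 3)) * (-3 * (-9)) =1386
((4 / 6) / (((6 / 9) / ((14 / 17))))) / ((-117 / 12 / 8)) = -448 / 663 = -0.68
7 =7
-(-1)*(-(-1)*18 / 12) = 3 / 2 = 1.50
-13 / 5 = -2.60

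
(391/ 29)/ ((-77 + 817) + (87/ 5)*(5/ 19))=0.02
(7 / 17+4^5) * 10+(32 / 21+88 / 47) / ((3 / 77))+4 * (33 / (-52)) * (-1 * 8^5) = 8741744266 / 93483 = 93511.59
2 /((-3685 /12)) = -24 /3685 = -0.01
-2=-2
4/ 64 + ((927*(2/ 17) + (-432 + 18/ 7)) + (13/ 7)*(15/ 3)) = -592185/ 1904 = -311.02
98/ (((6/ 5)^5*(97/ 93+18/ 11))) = 52215625/ 3552336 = 14.70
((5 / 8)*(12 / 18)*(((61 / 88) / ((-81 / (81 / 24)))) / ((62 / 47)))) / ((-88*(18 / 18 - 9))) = -14335 / 1106214912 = -0.00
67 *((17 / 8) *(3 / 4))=3417 / 32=106.78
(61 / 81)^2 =3721 / 6561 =0.57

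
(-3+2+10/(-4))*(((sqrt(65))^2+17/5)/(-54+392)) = -0.71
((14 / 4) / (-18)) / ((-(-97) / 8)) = -14 / 873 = -0.02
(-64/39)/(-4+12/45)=0.44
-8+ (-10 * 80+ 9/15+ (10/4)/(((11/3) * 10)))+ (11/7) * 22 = -1190051/1540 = -772.76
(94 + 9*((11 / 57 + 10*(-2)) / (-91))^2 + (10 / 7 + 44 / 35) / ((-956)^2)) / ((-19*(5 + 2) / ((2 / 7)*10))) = -644969442011761 / 317954858130182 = -2.03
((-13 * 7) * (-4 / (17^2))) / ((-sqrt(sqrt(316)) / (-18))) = 3276 * sqrt(2) * 79^(3 / 4) / 22831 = 5.38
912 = 912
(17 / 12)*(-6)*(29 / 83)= -493 / 166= -2.97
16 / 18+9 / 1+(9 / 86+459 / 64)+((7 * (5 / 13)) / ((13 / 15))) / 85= 1224065209 / 71158464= 17.20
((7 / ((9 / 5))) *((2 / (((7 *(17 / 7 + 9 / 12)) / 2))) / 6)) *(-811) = -227080 / 2403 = -94.50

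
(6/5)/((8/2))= 3/10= 0.30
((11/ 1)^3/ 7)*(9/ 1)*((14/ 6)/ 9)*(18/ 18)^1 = 1331/ 3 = 443.67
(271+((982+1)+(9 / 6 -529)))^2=2111209 / 4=527802.25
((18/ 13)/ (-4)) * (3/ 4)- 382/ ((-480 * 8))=-3997/ 24960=-0.16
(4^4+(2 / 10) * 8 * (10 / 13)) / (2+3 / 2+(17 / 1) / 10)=8360 / 169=49.47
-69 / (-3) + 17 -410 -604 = -974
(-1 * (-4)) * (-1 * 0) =0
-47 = -47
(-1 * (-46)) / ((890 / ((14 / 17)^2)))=4508 / 128605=0.04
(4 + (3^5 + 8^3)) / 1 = 759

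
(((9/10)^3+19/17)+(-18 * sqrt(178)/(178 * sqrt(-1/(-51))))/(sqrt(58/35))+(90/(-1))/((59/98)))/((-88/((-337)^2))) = 1022121 * sqrt(4607085)/227128+16818184834597/88264000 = 200203.38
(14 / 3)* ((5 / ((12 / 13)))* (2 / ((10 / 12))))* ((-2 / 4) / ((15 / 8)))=-728 / 45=-16.18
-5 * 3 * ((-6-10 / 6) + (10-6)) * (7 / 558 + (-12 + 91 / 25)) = -459.11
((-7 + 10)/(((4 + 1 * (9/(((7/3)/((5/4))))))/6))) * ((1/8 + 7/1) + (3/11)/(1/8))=3969/209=18.99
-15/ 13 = -1.15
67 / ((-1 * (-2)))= 67 / 2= 33.50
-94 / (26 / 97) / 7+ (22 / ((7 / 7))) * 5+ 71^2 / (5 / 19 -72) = -1286176 / 124033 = -10.37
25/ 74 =0.34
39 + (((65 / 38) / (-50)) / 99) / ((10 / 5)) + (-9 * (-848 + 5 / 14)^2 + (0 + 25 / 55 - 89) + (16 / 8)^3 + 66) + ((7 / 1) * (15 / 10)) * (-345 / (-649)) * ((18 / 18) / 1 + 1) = -6466450.10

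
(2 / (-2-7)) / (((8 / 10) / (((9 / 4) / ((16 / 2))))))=-5 / 64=-0.08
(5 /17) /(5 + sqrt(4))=5 /119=0.04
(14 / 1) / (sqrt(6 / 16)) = 28*sqrt(6) / 3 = 22.86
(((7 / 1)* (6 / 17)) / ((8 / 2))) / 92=0.01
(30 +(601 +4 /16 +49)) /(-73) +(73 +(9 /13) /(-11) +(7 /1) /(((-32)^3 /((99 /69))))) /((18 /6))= 353890129007 /23602495488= 14.99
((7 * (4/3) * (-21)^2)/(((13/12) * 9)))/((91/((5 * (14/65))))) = 10976/2197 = 5.00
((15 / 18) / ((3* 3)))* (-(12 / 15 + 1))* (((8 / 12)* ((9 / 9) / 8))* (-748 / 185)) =187 / 3330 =0.06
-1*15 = -15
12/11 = 1.09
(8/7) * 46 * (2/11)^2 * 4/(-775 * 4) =-1472/656425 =-0.00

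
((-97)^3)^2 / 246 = 832972004929 / 246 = 3386065060.69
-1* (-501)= 501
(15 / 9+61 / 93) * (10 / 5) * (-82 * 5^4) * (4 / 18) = -1640000 / 31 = -52903.23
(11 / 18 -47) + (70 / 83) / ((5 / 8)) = -67289 / 1494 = -45.04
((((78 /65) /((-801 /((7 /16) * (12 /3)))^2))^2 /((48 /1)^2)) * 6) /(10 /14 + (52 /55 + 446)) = 184877 /968673737712287047680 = 0.00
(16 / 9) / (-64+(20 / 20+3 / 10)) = -160 / 5643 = -0.03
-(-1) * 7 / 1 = 7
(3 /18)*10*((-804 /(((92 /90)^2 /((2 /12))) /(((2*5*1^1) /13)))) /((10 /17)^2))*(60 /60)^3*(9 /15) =-7842015 /27508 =-285.08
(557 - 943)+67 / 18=-6881 / 18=-382.28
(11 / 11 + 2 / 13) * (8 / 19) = 120 / 247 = 0.49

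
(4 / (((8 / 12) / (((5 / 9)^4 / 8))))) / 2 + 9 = 158089 / 17496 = 9.04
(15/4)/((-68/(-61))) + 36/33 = 4.45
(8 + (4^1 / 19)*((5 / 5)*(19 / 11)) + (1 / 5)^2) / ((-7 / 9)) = -20799 / 1925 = -10.80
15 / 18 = 5 / 6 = 0.83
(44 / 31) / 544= 11 / 4216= 0.00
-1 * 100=-100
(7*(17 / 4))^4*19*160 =19050722495 / 8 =2381340311.88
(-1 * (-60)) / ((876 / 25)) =125 / 73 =1.71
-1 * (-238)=238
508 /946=254 /473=0.54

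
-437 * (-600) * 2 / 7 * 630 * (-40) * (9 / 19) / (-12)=74520000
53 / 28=1.89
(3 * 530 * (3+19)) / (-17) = -34980 / 17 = -2057.65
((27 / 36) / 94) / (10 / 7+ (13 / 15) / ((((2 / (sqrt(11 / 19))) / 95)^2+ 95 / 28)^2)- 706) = -15529458493647 / 1371202328996725024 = -0.00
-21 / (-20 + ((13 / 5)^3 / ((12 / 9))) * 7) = -10500 / 36137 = -0.29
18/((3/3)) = 18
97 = 97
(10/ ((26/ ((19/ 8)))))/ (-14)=-95/ 1456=-0.07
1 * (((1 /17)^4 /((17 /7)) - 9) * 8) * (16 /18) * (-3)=817837184 /4259571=192.00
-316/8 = -79/2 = -39.50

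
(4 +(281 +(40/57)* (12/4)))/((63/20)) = 109100/1197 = 91.14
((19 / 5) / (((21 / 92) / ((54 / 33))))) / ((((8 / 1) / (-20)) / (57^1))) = -298908 / 77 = -3881.92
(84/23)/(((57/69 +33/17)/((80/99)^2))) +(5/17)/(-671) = 1578755015/1832842539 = 0.86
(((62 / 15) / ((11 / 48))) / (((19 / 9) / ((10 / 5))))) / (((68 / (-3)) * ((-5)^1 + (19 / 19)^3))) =3348 / 17765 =0.19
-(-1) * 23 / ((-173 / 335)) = -7705 / 173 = -44.54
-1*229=-229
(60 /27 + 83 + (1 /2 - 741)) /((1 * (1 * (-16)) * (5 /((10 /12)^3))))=294875 /62208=4.74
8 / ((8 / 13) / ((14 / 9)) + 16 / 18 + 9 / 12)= 26208 / 6665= 3.93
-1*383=-383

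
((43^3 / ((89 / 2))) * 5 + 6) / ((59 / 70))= 10606.03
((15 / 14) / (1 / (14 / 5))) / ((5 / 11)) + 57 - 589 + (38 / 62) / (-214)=-17427613 / 33170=-525.40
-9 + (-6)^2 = 27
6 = 6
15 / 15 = 1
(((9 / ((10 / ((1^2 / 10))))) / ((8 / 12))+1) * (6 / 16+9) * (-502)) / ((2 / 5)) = -854655 / 64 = -13353.98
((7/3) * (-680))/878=-2380/1317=-1.81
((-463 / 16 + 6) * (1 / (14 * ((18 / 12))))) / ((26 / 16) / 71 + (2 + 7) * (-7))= 26057 / 1502382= 0.02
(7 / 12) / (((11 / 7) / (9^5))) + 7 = 964775 / 44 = 21926.70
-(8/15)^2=-64/225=-0.28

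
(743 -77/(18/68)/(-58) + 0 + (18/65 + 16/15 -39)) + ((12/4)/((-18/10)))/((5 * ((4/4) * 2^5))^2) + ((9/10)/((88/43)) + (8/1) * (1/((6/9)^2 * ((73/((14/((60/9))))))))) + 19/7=13944864437957/19529782272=714.03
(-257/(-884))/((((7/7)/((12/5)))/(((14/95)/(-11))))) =-10794/1154725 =-0.01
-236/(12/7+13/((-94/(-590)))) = -77644/27409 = -2.83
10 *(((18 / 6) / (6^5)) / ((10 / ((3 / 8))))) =1 / 6912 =0.00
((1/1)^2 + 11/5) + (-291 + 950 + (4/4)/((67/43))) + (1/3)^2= 1998803/3015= 662.95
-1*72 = -72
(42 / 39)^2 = 196 / 169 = 1.16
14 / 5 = 2.80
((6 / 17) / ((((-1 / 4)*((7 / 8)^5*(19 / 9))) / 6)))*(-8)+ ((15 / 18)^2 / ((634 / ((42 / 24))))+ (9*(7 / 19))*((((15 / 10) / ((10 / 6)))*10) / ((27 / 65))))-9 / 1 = 62163219610235 / 495615034656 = 125.43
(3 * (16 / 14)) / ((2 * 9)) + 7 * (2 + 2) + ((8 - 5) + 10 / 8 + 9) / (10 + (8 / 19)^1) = 29.46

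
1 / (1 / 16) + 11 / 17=283 / 17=16.65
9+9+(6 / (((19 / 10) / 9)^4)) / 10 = 41711778 / 130321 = 320.07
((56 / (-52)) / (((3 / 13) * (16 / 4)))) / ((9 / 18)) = -7 / 3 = -2.33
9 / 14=0.64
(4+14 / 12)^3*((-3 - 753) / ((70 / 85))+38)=-3277010 / 27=-121370.74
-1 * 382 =-382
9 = 9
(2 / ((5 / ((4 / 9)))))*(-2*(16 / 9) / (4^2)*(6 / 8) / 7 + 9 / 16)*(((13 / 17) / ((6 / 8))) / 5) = 0.02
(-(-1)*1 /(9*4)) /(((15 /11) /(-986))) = -5423 /270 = -20.09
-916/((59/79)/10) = -723640/59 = -12265.08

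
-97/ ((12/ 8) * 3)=-194/ 9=-21.56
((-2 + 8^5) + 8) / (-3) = -32774 / 3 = -10924.67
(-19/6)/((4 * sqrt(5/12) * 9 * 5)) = -19 * sqrt(15)/2700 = -0.03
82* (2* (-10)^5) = -16400000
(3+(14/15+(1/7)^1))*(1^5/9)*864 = 13696/35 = 391.31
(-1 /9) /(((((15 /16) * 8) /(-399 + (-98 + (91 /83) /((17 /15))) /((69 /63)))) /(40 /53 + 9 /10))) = 925171856 /77400405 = 11.95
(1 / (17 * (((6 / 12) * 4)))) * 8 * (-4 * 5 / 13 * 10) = -800 / 221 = -3.62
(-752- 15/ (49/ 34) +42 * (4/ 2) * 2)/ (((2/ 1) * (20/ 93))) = -1354359/ 980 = -1382.00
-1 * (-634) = 634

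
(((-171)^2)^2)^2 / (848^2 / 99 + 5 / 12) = 15237385953973056324 / 151399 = 100643900910660.28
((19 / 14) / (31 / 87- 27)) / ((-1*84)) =29 / 47824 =0.00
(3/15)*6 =6/5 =1.20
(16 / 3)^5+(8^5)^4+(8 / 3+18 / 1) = 280159925619464868766 / 243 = 1152921504606851311.79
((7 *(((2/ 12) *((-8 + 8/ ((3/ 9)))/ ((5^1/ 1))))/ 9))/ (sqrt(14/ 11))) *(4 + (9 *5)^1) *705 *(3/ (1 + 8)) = 9212 *sqrt(154)/ 27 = 4234.00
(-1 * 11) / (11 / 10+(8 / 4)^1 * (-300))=110 / 5989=0.02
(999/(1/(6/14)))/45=333/35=9.51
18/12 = 3/2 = 1.50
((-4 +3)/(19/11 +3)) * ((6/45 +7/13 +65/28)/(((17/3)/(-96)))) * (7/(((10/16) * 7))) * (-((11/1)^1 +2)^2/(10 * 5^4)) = -4314552/9296875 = -0.46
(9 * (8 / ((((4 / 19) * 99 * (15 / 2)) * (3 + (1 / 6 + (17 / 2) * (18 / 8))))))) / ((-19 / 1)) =-32 / 29425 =-0.00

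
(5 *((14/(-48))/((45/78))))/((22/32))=-364/99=-3.68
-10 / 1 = -10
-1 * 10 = -10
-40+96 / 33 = -408 / 11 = -37.09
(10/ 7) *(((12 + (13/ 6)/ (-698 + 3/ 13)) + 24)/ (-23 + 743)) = 279881/ 3918672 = 0.07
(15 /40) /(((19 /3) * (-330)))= -3 /16720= -0.00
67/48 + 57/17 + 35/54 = 39635/7344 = 5.40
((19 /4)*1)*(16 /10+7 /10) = 437 /40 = 10.92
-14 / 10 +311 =1548 / 5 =309.60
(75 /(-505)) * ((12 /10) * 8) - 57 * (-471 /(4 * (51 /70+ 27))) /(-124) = -54740379 /16206056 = -3.38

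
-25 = -25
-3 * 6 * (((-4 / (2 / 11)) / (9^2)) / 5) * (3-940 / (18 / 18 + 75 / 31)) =-634084 / 2385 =-265.86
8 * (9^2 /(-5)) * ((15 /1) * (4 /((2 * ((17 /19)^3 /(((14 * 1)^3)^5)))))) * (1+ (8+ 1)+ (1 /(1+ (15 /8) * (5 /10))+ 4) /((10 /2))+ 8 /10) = -7525664912107754701546586112 /761515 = -9882490708794645806775.42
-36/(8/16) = -72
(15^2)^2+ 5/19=961880/19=50625.26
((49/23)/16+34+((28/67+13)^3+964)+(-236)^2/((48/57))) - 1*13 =7696730435835/110680784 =69539.90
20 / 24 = 5 / 6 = 0.83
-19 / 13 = -1.46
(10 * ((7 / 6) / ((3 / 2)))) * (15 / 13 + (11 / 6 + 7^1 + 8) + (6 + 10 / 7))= 69385 / 351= 197.68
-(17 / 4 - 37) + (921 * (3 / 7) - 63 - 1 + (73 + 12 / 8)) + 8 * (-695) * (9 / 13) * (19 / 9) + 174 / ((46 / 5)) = -64207183 / 8372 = -7669.28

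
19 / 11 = 1.73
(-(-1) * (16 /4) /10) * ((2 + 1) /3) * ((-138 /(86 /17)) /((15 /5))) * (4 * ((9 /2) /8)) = -3519 /430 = -8.18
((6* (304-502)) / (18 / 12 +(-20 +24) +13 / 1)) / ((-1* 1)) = 2376 / 37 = 64.22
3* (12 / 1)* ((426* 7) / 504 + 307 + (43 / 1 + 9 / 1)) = 13137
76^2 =5776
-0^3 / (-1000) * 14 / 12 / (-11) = 0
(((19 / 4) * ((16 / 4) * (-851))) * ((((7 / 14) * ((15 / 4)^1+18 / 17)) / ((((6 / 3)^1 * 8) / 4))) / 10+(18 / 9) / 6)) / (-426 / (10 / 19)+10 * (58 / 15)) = 103821149 / 12578368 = 8.25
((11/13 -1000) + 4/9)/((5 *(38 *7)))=-116849/155610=-0.75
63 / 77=9 / 11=0.82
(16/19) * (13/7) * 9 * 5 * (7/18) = 520/19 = 27.37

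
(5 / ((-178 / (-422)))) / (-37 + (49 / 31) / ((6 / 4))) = -98115 / 297527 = -0.33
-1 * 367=-367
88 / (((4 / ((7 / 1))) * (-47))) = -154 / 47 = -3.28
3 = 3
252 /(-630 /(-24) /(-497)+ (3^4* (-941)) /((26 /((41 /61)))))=-18917808 /147923519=-0.13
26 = 26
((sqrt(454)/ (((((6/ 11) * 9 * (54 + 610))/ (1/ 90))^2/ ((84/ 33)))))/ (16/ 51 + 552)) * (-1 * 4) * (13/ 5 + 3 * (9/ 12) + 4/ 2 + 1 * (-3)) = -14399 * sqrt(454)/ 17460449807616000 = -0.00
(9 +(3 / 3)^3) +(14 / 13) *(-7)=32 / 13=2.46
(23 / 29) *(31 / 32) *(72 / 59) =0.94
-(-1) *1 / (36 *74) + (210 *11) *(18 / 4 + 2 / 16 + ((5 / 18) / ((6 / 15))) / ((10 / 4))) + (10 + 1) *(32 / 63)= 23477841 / 2072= 11331.00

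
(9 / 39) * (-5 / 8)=-15 / 104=-0.14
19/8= 2.38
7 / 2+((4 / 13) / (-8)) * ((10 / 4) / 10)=363 / 104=3.49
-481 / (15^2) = -481 / 225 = -2.14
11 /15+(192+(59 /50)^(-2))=10101071 /52215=193.45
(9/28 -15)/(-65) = 411/1820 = 0.23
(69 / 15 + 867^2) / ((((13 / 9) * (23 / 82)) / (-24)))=-66569985216 / 1495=-44528418.20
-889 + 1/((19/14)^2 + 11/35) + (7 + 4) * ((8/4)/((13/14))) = -23756397/27469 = -864.84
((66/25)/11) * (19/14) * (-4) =-228/175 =-1.30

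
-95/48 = -1.98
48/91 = 0.53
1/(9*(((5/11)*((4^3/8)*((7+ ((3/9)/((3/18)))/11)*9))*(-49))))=-121/12542040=-0.00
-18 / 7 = -2.57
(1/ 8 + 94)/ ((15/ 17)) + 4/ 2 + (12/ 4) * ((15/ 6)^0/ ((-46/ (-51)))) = 103041/ 920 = 112.00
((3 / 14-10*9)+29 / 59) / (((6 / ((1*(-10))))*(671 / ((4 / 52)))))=368785 / 21615594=0.02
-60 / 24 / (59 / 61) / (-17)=305 / 2006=0.15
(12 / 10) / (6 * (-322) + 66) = -1 / 1555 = -0.00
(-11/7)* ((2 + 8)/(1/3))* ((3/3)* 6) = -1980/7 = -282.86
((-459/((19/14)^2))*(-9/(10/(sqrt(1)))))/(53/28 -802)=-11335464/40437415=-0.28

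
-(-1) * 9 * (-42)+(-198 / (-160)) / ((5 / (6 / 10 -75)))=-198207 / 500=-396.41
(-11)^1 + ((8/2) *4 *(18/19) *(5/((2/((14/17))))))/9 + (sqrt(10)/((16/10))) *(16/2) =-2433/323 + 5 *sqrt(10) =8.28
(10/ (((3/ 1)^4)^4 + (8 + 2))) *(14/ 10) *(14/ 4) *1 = 7/ 6149533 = 0.00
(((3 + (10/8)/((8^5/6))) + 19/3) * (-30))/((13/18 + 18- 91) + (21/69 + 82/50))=47481996375/11926749184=3.98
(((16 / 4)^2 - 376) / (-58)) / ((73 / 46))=8280 / 2117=3.91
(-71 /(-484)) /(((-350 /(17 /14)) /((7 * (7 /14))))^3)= -348823 /1328096000000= -0.00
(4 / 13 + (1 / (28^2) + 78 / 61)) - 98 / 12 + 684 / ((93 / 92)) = 38742699517 / 57819216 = 670.07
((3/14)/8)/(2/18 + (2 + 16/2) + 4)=27/14224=0.00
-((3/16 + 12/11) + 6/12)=-313/176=-1.78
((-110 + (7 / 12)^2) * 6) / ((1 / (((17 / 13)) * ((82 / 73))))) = -11006327 / 11388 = -966.48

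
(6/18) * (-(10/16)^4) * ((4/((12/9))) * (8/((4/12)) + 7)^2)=-600625/4096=-146.64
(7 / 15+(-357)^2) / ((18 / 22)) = 21029162 / 135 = 155771.57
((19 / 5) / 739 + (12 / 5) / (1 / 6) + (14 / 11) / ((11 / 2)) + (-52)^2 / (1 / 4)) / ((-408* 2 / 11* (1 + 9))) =-4842323447 / 331663200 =-14.60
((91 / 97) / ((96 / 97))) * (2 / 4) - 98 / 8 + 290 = 53419 / 192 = 278.22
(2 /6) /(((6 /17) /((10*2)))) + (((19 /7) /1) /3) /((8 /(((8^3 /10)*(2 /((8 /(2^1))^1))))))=6862 /315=21.78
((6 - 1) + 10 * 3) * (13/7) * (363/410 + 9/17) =128193/1394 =91.96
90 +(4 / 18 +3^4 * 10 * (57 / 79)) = 479678 / 711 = 674.65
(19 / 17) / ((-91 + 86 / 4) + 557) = 38 / 16575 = 0.00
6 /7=0.86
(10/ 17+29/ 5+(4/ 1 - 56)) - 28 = -6257/ 85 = -73.61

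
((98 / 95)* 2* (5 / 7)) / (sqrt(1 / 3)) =28* sqrt(3) / 19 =2.55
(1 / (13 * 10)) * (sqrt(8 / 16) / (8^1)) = sqrt(2) / 2080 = 0.00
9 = 9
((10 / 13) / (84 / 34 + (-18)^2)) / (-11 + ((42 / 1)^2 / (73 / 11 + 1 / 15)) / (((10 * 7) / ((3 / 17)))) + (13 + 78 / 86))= 981733 / 1487646420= 0.00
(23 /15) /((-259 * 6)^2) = 23 /36223740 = 0.00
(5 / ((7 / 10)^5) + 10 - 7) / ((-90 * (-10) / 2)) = 550421 / 7563150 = 0.07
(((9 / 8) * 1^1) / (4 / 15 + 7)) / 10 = 27 / 1744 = 0.02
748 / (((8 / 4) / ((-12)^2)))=53856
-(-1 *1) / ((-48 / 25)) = -25 / 48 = -0.52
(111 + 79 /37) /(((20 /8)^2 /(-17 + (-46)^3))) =-1630078632 /925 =-1762247.17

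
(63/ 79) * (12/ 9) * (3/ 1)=252/ 79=3.19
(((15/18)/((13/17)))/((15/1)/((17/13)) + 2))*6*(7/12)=10115/35724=0.28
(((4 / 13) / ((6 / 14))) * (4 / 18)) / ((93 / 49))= 2744 / 32643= 0.08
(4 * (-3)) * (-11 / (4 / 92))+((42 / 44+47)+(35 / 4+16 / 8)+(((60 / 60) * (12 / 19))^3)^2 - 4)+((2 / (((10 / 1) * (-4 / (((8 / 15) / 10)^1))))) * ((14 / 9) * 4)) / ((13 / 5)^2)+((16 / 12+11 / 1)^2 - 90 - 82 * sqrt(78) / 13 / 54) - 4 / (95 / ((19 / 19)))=148900425439326269 / 47227478100660 - 41 * sqrt(78) / 351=3151.80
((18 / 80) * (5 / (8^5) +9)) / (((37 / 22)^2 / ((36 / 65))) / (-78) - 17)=-8671444551 / 73076449280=-0.12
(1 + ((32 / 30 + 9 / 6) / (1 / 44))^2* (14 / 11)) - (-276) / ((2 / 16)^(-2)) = 58455349 / 3600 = 16237.60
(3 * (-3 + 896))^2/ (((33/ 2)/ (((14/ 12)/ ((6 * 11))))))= 5582143/ 726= 7688.90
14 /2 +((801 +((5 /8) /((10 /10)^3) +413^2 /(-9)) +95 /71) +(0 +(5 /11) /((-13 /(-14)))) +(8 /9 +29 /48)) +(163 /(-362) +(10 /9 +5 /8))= -4800051679609 /264627792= -18138.88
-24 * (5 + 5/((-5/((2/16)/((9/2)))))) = -358/3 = -119.33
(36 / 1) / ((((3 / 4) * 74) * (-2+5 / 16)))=-128 / 333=-0.38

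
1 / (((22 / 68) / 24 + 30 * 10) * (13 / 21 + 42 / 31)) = 75888 / 44940305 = 0.00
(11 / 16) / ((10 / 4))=11 / 40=0.28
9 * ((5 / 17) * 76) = 3420 / 17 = 201.18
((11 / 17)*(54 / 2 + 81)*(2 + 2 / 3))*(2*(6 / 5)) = 38016 / 85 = 447.25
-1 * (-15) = 15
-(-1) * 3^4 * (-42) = -3402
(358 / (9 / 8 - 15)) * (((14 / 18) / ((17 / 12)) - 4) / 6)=14.84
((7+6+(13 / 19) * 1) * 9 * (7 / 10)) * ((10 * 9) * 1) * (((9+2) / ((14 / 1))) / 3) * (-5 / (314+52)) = -32175 / 1159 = -27.76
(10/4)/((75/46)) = 1.53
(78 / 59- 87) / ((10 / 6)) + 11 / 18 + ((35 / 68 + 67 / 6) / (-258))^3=-436947346254213653 / 8602043448218112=-50.80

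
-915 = -915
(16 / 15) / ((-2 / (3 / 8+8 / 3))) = -73 / 45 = -1.62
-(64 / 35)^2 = -4096 / 1225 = -3.34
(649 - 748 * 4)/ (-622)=2343/ 622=3.77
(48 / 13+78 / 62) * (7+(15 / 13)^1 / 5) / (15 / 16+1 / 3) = 9001440 / 319579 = 28.17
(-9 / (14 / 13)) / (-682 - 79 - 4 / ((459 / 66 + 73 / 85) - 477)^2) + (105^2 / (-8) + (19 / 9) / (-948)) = -32144199722541323648179 / 23324737543998750216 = -1378.12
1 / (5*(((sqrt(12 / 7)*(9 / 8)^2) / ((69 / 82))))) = 368*sqrt(21) / 16605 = 0.10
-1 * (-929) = 929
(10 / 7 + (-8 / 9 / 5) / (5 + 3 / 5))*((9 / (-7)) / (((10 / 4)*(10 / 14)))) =-1.01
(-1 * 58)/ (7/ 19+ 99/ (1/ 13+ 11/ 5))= -163096/ 123301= -1.32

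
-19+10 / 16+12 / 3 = -115 / 8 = -14.38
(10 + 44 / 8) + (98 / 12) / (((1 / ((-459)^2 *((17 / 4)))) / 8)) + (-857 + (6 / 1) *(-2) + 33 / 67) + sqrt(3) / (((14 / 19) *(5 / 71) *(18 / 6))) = 1349 *sqrt(3) / 210 + 7838763891 / 134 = 58498249.12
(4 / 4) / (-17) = -1 / 17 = -0.06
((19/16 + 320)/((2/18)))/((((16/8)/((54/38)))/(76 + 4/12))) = 95323311/608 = 156781.76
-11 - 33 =-44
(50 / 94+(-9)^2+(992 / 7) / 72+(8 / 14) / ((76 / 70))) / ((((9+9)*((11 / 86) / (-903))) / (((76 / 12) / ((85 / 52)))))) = -454515248408 / 3559545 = -127689.14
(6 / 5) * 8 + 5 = 73 / 5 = 14.60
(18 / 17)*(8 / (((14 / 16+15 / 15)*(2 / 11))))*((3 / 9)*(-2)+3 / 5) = -704 / 425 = -1.66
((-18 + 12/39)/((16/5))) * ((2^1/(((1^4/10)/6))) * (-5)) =43125/13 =3317.31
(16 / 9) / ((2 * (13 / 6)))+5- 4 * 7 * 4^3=-69677 / 39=-1786.59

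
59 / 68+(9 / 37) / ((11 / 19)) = 1.29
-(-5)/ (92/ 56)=70/ 23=3.04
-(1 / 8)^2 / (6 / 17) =-17 / 384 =-0.04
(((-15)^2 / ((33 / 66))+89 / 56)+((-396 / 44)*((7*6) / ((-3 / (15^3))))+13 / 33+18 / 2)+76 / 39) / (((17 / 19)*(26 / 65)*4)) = 323865370105 / 1089088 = 297373.00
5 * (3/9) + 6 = 23/3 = 7.67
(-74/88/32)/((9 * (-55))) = 37/696960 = 0.00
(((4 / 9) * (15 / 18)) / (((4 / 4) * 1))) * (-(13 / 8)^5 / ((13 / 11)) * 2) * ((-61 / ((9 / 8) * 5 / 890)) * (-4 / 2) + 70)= -136945568045 / 995328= -137588.38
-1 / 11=-0.09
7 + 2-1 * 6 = 3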